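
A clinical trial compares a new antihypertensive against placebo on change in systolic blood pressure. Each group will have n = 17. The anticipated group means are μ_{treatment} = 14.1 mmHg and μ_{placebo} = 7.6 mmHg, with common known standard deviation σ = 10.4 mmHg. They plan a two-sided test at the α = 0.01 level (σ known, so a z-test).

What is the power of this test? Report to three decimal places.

Power ≈ 0.226

Standardized effect: d = |μ_{treatment} − μ_{placebo}| / σ = |14.1 − 7.6| / 10.4 = 0.6250
Noncentrality parameter: δ = d·√(n/2) = 0.6250 × √(17/2) = 1.8222
Critical value for a two-sided test at α = 0.01: z_{α/2} = 2.576.
Power = Φ(δ − 2.576) + Φ(−δ − 2.576) = Φ(-0.754) + Φ(-4.398) = 0.2255 + 0.0000 = 0.2255.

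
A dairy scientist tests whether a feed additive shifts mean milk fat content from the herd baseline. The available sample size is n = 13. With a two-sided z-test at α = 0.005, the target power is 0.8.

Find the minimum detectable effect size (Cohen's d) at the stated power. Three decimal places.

Required noncentrality: δ = z_{0.0025} + z_{0.20} = 2.807 + 0.842 = 3.649.
(Lower-tail contribution to power is negligible for δ > 0.)
δ = d·√n ⇒ d = δ/√n = 3.649/√13 = 1.0120.

d ≈ 1.012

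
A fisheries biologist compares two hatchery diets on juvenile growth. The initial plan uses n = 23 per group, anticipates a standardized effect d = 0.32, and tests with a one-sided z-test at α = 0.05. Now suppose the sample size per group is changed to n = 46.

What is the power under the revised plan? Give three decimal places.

Power ≈ 0.456

With n = 46 per group: δ = d·√(n/2) = 0.32 × √(46/2) = 1.5347. Critical value z_{0.05} = 1.645.
Revised power = P(Z > 1.645 − δ) = Φ(-0.110) = 0.4561.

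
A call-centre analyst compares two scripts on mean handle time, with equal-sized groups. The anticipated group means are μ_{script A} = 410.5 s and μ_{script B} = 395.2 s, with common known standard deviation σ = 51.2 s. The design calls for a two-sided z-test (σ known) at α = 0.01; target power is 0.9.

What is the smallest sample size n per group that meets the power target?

Standardized effect: d = |μ_{script A} − μ_{script B}| / σ = |410.5 − 395.2| / 51.2 = 0.2988
For power 0.9 need Φ(δ − z_{0.005}) = 0.9, so δ = z_{0.005} + z_{0.10} = 2.576 + 1.282 = 3.857.
(For δ > 0 the lower-tail rejection region contributes negligibly to power, so the one-term inversion is standard.)
δ = d·√(n/2) ⇒ n = 2(δ/d)² = 2 × (3.857 / 0.2988)² = 333.25.
Round up to the next whole unit.

n = 334 per group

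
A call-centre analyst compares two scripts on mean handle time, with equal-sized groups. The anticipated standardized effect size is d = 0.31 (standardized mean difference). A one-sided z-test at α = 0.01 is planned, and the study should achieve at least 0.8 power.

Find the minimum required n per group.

n = 209 per group

For power 0.8 need Φ(δ − z_{0.01}) = 0.8, so δ = z_{0.01} + z_{0.20} = 2.326 + 0.842 = 3.168.
δ = d·√(n/2) ⇒ n = 2(δ/d)² = 2 × (3.168 / 0.31)² = 208.87.
Round up to the next whole unit.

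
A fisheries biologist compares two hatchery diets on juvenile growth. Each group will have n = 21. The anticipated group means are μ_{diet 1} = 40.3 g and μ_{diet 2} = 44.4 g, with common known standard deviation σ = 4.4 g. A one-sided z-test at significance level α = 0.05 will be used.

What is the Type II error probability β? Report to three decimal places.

β ≈ 0.085

Standardized effect: d = |μ_{diet 1} − μ_{diet 2}| / σ = |40.3 − 44.4| / 4.4 = 0.9318
Noncentrality parameter: δ = d·√(n/2) = 0.9318 × √(21/2) = 3.0194
One-sided α = 0.05 → critical value z_{0.05} = 1.645.
Power = Φ(δ − 1.645) = Φ(1.375) = 0.9154.
Type II error: β = 1 − power = 1 − 0.9154 = 0.0846.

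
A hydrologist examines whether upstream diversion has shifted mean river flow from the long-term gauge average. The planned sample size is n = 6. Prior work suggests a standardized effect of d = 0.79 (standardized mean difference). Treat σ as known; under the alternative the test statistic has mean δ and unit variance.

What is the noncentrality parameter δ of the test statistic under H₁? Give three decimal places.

δ = d·√n = 0.79 × √6 = 1.9351

δ ≈ 1.935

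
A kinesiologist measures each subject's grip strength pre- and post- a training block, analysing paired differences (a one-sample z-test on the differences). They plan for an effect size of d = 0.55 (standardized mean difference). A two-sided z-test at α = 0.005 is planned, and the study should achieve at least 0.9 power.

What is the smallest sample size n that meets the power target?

n = 56

Set Φ(δ − 2.807) = 0.9; then δ − 2.807 = Φ⁻¹(0.9) = 1.282, giving δ = 4.089.
(For δ > 0 the lower-tail rejection region contributes negligibly to power, so the one-term inversion is standard.)
δ = d·√n ⇒ n = (δ/d)² = (4.089 / 0.55)² = 55.26.
Round up to the next whole unit.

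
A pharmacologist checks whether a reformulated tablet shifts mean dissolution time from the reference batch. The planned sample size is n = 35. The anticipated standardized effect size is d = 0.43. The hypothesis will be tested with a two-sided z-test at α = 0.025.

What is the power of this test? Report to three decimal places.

Power ≈ 0.619

Noncentrality parameter: δ = d·√n = 0.43 × √35 = 2.5439
Critical value for a two-sided test at α = 0.025: z_{α/2} = 2.241.
Power = Φ(δ − 2.241) + Φ(−δ − 2.241) = Φ(0.303) + Φ(-4.785) = 0.6189 + 0.0000 = 0.6189.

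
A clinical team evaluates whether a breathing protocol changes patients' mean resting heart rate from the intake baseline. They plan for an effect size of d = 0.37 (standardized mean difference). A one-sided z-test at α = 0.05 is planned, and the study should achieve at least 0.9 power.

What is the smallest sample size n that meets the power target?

n = 63

For power 0.9 need Φ(δ − z_{0.05}) = 0.9, so δ = z_{0.05} + z_{0.10} = 1.645 + 1.282 = 2.926.
δ = d·√n ⇒ n = (δ/d)² = (2.926 / 0.37)² = 62.56.
Round up to the next whole unit.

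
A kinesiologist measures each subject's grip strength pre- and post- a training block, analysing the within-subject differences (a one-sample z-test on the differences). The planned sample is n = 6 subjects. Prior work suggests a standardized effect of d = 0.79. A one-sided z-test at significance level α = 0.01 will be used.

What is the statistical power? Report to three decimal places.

Power ≈ 0.348

Noncentrality parameter: δ = d·√n = 0.79 × √6 = 1.9351
One-sided α = 0.01 → critical value z_{0.01} = 2.326.
Power = Φ(δ − 2.326) = Φ(-0.391) = 0.3478.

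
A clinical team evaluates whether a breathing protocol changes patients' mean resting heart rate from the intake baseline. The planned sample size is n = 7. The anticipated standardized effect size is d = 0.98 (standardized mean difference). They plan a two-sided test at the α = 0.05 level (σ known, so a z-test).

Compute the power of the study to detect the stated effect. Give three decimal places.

Noncentrality parameter: δ = d·√n = 0.98 × √7 = 2.5928
Critical value for a two-sided test at α = 0.05: z_{α/2} = 1.960.
Power = Φ(δ − 1.960) + Φ(−δ − 1.960) = Φ(0.633) + Φ(-4.553) = 0.7366 + 0.0000 = 0.7366.

Power ≈ 0.737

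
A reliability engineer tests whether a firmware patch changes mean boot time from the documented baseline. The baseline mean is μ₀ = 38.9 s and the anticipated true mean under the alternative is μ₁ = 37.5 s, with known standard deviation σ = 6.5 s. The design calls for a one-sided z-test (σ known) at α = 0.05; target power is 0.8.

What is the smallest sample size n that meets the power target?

Standardized effect: d = |μ₁ − μ₀| / σ = |37.5 − 38.9| / 6.5 = 0.2154
Set Φ(δ − 1.645) = 0.8; then δ − 1.645 = Φ⁻¹(0.8) = 0.842, giving δ = 2.486.
δ = d·√n ⇒ n = (δ/d)² = (2.486 / 0.2154)² = 133.27.
Round up to the next whole unit.

n = 134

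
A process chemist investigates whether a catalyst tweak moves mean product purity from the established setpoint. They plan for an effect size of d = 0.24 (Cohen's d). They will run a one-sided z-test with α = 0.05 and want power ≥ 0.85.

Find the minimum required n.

n = 125

For power 0.85 need Φ(δ − z_{0.05}) = 0.85, so δ = z_{0.05} + z_{0.15} = 1.645 + 1.036 = 2.681.
δ = d·√n ⇒ n = (δ/d)² = (2.681 / 0.24)² = 124.81.
Round up to the next whole unit.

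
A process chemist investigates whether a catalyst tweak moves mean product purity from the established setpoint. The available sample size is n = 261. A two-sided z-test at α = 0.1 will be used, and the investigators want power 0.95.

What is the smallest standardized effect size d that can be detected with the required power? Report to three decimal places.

d ≈ 0.204

Need Φ(δ − 1.645) = 0.95, so δ = 1.645 + 1.645 = 3.290.
(The second rejection-region term Φ(−δ − z_{α/2}) is negligible and dropped.)
δ = d·√n ⇒ d = δ/√n = 3.290/√261 = 0.2036.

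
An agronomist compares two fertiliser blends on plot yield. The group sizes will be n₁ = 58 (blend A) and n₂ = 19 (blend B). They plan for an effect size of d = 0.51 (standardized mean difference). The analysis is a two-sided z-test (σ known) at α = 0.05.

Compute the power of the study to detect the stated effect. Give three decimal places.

Power ≈ 0.488

Noncentrality parameter: δ = d / √(1/n₁ + 1/n₂) = 0.51 / √(1/58 + 1/19) = 1.9294
Two-sided α = 0.05 → critical value z_{0.025} = 1.960.
Power = Φ(δ − 1.960) + Φ(−δ − 1.960) = Φ(-0.031) + Φ(-3.889) = 0.4878 + 0.0001 = 0.4878.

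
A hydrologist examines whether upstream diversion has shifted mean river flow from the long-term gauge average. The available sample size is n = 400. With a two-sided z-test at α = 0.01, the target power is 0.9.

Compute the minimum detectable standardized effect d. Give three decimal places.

d ≈ 0.193

Required noncentrality: δ = z_{0.005} + z_{0.10} = 2.576 + 1.282 = 3.857.
(The second rejection-region term Φ(−δ − z_{α/2}) is negligible and dropped.)
δ = d·√n ⇒ d = δ/√n = 3.857/√400 = 0.1929.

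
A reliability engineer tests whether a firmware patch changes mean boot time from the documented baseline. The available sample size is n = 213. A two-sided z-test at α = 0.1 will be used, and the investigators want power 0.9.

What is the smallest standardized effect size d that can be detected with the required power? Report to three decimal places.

d ≈ 0.201

Required noncentrality: δ = z_{0.05} + z_{0.10} = 1.645 + 1.282 = 2.926.
(The second rejection-region term Φ(−δ − z_{α/2}) is negligible and dropped.)
δ = d·√n ⇒ d = δ/√n = 2.926/√213 = 0.2005.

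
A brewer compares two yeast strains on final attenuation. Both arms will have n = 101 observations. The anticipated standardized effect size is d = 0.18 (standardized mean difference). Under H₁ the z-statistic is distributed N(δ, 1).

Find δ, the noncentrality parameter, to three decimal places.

δ = d·√(n/2) = 0.18 × √(101/2) = 1.2791

δ ≈ 1.279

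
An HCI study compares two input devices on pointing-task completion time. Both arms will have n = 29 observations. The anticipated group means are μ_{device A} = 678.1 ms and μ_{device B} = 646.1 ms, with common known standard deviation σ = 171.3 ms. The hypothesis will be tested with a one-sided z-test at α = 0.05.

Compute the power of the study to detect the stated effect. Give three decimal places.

Standardized effect: d = |μ_{device A} − μ_{device B}| / σ = |678.1 − 646.1| / 171.3 = 0.1868
Noncentrality parameter: δ = d·√(n/2) = 0.1868 × √(29/2) = 0.7113
One-sided α = 0.05 → critical value z_{0.05} = 1.645.
Power = P(Z > 1.645 − δ) = Φ(-0.934) = 0.1753.

Power ≈ 0.175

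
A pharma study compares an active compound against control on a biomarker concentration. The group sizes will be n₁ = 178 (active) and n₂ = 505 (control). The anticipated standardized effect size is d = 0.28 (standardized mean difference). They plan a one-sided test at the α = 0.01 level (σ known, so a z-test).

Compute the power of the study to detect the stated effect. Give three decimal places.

Power ≈ 0.812

Noncentrality parameter: δ = d / √(1/n₁ + 1/n₂) = 0.28 / √(1/178 + 1/505) = 3.2122
Critical value for a one-sided test at α = 0.01: z_α = 2.326.
Power = Φ(δ − 2.326) = Φ(0.886) = 0.8122.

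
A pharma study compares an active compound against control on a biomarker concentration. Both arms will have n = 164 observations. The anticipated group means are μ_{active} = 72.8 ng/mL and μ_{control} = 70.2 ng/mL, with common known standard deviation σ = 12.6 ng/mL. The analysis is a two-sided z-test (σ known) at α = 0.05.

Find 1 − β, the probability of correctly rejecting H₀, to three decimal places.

Power ≈ 0.464

Standardized effect: d = |μ_{active} − μ_{control}| / σ = |72.8 − 70.2| / 12.6 = 0.2063
Noncentrality parameter: δ = d·√(n/2) = 0.2063 × √(164/2) = 1.8686
Two-sided α = 0.05 → critical value z_{0.025} = 1.960.
Power = Φ(δ − 1.960) + Φ(−δ − 1.960) = Φ(-0.091) + Φ(-3.829) = 0.4636 + 0.0001 = 0.4637.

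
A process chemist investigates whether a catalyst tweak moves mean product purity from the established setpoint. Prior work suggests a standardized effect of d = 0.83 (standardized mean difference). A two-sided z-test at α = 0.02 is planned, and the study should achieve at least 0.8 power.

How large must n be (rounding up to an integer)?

n = 15

Set Φ(δ − 2.326) = 0.8; then δ − 2.326 = Φ⁻¹(0.8) = 0.842, giving δ = 3.168.
(Ignoring the negligible lower-tail rejection probability gives the usual closed-form inversion.)
δ = d·√n ⇒ n = (δ/d)² = (3.168 / 0.83)² = 14.57.
Round up to the next whole unit.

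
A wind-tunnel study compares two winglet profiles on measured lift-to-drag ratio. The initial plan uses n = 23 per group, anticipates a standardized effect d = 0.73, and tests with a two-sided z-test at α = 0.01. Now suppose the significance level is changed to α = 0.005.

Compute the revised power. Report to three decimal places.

δ = d·√(n/2) = 0.73 × √(23/2) = 2.4756 (unchanged). New critical value: z_{0.0025} = 2.807.
Revised power = Φ(δ − 2.807) + Φ(−δ − 2.807) = Φ(-0.331) + Φ(-5.283) = 0.3701 + 0.0000 = 0.3701.

Power ≈ 0.370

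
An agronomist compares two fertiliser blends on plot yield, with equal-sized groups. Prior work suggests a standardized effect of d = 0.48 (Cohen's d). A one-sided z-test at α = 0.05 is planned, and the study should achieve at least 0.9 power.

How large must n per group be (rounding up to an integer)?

Set Φ(δ − 1.645) = 0.9; then δ − 1.645 = Φ⁻¹(0.9) = 1.282, giving δ = 2.926.
δ = d·√(n/2) ⇒ n = 2(δ/d)² = 2 × (2.926 / 0.48)² = 74.34.
Round up to the next whole unit.

n = 75 per group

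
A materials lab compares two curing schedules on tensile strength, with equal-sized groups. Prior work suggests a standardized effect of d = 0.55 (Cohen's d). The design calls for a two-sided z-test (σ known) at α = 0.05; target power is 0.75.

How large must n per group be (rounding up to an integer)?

Set Φ(δ − 1.960) = 0.75; then δ − 1.960 = Φ⁻¹(0.75) = 0.674, giving δ = 2.634.
(For δ > 0 the lower-tail rejection region contributes negligibly to power, so the one-term inversion is standard.)
δ = d·√(n/2) ⇒ n = 2(δ/d)² = 2 × (2.634 / 0.55)² = 45.89.
Round up to the next whole unit.

n = 46 per group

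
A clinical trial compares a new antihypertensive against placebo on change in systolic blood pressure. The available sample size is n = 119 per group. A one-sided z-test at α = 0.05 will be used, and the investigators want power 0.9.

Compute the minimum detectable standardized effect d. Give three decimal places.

Need Φ(δ − 1.645) = 0.9, so δ = 1.645 + 1.282 = 2.926.
δ = d·√(n/2) ⇒ d = δ/√(n/2) = 2.926/√(119/2) = 0.3794.

d ≈ 0.379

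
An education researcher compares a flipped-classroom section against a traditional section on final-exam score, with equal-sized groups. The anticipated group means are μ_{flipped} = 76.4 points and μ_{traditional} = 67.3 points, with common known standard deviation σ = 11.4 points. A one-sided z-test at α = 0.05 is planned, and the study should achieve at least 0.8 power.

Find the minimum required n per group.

n = 20 per group

Standardized effect: d = |μ_{flipped} − μ_{traditional}| / σ = |76.4 − 67.3| / 11.4 = 0.7982
Set Φ(δ − 1.645) = 0.8; then δ − 1.645 = Φ⁻¹(0.8) = 0.842, giving δ = 2.486.
δ = d·√(n/2) ⇒ n = 2(δ/d)² = 2 × (2.486 / 0.7982)² = 19.41.
Round up to the next whole unit.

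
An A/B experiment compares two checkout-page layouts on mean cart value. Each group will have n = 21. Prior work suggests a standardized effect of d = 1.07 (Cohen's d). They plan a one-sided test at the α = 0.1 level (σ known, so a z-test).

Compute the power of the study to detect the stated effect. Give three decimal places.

Power ≈ 0.986

Noncentrality parameter: δ = d·√(n/2) = 1.07 × √(21/2) = 3.4672
One-sided α = 0.1 → critical value z_{0.1} = 1.282.
Power = P(Z > 1.282 − δ) = Φ(2.186) = 0.9856.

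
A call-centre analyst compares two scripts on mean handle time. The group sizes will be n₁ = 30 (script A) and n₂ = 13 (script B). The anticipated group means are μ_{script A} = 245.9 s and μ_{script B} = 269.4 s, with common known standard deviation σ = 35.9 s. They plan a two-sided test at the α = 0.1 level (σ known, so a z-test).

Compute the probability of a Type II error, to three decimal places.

Standardized effect: d = |μ_{script A} − μ_{script B}| / σ = |245.9 − 269.4| / 35.9 = 0.6546
Noncentrality parameter: δ = d / √(1/n₁ + 1/n₂) = 0.6546 / √(1/30 + 1/13) = 1.9714
Critical value for a two-sided test at α = 0.1: z_{α/2} = 1.645.
Power = Φ(δ − 1.645) + Φ(−δ − 1.645) = Φ(0.327) + Φ(-3.616) = 0.6280 + 0.0001 = 0.6281.
Type II error: β = 1 − power = 1 − 0.6281 = 0.3719.

β ≈ 0.372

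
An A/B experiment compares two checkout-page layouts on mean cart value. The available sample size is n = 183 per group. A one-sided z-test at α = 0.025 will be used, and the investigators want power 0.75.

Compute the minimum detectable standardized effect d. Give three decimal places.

d ≈ 0.275

Need Φ(δ − 1.960) = 0.75, so δ = 1.960 + 0.674 = 2.634.
δ = d·√(n/2) ⇒ d = δ/√(n/2) = 2.634/√(183/2) = 0.2754.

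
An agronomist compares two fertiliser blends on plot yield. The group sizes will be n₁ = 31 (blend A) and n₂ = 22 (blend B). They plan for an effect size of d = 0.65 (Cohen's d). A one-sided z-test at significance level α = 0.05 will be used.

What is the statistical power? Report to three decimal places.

Power ≈ 0.754

Noncentrality parameter: δ = d / √(1/n₁ + 1/n₂) = 0.65 / √(1/31 + 1/22) = 2.3317
One-sided α = 0.05 → critical value z_{0.05} = 1.645.
Power = Φ(δ − 1.645) = Φ(0.687) = 0.7539.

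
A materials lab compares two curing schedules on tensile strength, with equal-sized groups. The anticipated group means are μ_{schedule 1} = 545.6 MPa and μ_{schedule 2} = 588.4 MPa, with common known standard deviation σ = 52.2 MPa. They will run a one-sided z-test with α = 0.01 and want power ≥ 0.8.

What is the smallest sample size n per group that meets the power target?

n = 30 per group

Standardized effect: d = |μ_{schedule 1} − μ_{schedule 2}| / σ = |545.6 − 588.4| / 52.2 = 0.8199
For power 0.8 need Φ(δ − z_{0.01}) = 0.8, so δ = z_{0.01} + z_{0.20} = 2.326 + 0.842 = 3.168.
δ = d·√(n/2) ⇒ n = 2(δ/d)² = 2 × (3.168 / 0.8199)² = 29.86.
Rounding up, n = 30 per group.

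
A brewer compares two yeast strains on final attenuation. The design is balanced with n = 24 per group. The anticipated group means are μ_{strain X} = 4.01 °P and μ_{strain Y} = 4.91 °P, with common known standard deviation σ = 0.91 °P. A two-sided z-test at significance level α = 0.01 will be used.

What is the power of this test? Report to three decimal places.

Power ≈ 0.802

Standardized effect: d = |μ_{strain X} − μ_{strain Y}| / σ = |4.01 − 4.91| / 0.91 = 0.9890
Noncentrality parameter: δ = d·√(n/2) = 0.9890 × √(24/2) = 3.4260
Two-sided α = 0.01 → critical value z_{0.005} = 2.576.
Power = Φ(δ − 2.576) + Φ(−δ − 2.576) = Φ(0.850) + Φ(-6.002) = 0.8024 + 0.0000 = 0.8024.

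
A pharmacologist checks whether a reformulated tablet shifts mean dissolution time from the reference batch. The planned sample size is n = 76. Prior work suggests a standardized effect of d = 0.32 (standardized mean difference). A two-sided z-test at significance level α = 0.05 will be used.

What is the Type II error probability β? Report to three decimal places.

β ≈ 0.203

Noncentrality parameter: δ = d·√n = 0.32 × √76 = 2.7897
Two-sided α = 0.05 → critical value z_{0.025} = 1.960.
Power = Φ(δ − 1.960) + Φ(−δ − 1.960) = Φ(0.830) + Φ(-4.750) = 0.7967 + 0.0000 = 0.7967.
Type II error: β = 1 − power = 1 − 0.7967 = 0.2033.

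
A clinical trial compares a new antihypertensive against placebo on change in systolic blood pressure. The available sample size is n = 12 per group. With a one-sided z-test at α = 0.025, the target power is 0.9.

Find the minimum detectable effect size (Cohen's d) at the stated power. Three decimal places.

d ≈ 1.323

Required noncentrality: δ = z_{0.025} + z_{0.10} = 1.960 + 1.282 = 3.242.
δ = d·√(n/2) ⇒ d = δ/√(n/2) = 3.242/√(12/2) = 1.3233.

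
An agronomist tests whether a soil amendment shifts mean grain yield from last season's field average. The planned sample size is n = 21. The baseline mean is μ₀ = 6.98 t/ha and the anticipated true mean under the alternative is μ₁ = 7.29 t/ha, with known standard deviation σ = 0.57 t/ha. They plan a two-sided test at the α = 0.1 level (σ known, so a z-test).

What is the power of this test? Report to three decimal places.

Power ≈ 0.802

Standardized effect: d = |μ₁ − μ₀| / σ = |7.29 − 6.98| / 0.57 = 0.5439
Noncentrality parameter: λ = d·√n = 0.5439 × √21 = 2.4923
Critical value for a two-sided test at α = 0.1: z_{α/2} = 1.645.
Power = Φ(λ − 1.645) + Φ(−λ − 1.645) = Φ(0.847) + Φ(-4.137) = 0.8016 + 0.0000 = 0.8016.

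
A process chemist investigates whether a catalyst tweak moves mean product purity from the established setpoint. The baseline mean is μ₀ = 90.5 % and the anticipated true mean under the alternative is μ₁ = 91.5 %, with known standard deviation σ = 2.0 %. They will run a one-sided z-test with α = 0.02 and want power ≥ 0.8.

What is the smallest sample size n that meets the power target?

n = 34

Standardized effect: d = |μ₁ − μ₀| / σ = |91.5 − 90.5| / 2.0 = 0.5000
For power 0.8 need Φ(δ − z_{0.02}) = 0.8, so δ = z_{0.02} + z_{0.20} = 2.054 + 0.842 = 2.895.
δ = d·√n ⇒ n = (δ/d)² = (2.895 / 0.5000)² = 33.53.
Rounding up, n = 34.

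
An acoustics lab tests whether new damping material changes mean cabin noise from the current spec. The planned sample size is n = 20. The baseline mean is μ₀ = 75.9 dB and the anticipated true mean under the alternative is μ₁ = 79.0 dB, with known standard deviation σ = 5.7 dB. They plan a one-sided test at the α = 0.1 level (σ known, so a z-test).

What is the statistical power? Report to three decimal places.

Power ≈ 0.875

Standardized effect: d = |μ₁ − μ₀| / σ = |79.0 − 75.9| / 5.7 = 0.5439
Noncentrality parameter: δ = d·√n = 0.5439 × √20 = 2.4322
One-sided α = 0.1 → critical value z_{0.1} = 1.282.
Power = P(Z > 1.282 − δ) = Φ(1.151) = 0.8751.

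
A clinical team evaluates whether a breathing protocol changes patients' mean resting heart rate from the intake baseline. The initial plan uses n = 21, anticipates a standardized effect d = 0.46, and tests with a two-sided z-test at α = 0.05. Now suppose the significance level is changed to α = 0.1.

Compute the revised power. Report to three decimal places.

Power ≈ 0.678

δ = d·√n = 0.46 × √21 = 2.1080 (unchanged). New critical value: z_{0.05} = 1.645.
Revised power = Φ(δ − 1.645) + Φ(−δ − 1.645) = Φ(0.463) + Φ(-3.753) = 0.6784 + 0.0001 = 0.6785.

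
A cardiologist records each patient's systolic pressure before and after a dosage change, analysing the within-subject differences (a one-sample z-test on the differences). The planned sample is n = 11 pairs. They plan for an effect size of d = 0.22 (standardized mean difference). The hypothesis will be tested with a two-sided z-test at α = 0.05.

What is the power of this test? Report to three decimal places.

Power ≈ 0.113

Noncentrality parameter: δ = d·√n = 0.22 × √11 = 0.7297
Two-sided α = 0.05 → critical value z_{0.025} = 1.960.
Power = Φ(δ − 1.960) + Φ(−δ − 1.960) = Φ(-1.230) + Φ(-2.690) = 0.1093 + 0.0036 = 0.1129.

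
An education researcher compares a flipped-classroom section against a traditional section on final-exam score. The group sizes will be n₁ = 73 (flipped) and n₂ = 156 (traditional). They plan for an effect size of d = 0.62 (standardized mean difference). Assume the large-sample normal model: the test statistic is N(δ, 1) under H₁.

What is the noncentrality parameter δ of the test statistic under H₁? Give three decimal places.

δ = d / √(1/n₁ + 1/n₂) = 0.62 / √(1/73 + 1/156) = 4.3722

δ ≈ 4.372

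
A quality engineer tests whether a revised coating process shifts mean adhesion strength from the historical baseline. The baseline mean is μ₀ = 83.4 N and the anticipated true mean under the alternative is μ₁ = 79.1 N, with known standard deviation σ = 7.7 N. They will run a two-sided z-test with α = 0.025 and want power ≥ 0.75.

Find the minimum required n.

n = 28

Standardized effect: d = |μ₁ − μ₀| / σ = |79.1 − 83.4| / 7.7 = 0.5584
For power 0.75 need Φ(δ − z_{0.0125}) = 0.75, so δ = z_{0.0125} + z_{0.25} = 2.241 + 0.674 = 2.916.
(Ignoring the negligible lower-tail rejection probability gives the usual closed-form inversion.)
δ = d·√n ⇒ n = (δ/d)² = (2.916 / 0.5584)² = 27.26.
Round up to the next whole unit.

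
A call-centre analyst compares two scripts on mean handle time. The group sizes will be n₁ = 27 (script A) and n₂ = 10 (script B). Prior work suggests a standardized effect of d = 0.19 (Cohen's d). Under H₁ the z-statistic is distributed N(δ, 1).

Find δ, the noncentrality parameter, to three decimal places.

δ ≈ 0.513

The noncentrality parameter scales effect size by the design's sample-size factor: δ = d / √(1/n₁ + 1/n₂) = 0.19 / √(1/27 + 1/10) = 0.5133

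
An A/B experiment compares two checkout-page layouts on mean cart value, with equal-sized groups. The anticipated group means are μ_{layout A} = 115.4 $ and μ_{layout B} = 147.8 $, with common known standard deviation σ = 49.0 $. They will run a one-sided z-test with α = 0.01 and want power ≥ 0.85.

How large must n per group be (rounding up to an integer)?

Standardized effect: d = |μ_{layout A} − μ_{layout B}| / σ = |115.4 − 147.8| / 49.0 = 0.6612
For power 0.85 need Φ(δ − z_{0.01}) = 0.85, so δ = z_{0.01} + z_{0.15} = 2.326 + 1.036 = 3.363.
δ = d·√(n/2) ⇒ n = 2(δ/d)² = 2 × (3.363 / 0.6612)² = 51.73.
Round up to the next whole unit.

n = 52 per group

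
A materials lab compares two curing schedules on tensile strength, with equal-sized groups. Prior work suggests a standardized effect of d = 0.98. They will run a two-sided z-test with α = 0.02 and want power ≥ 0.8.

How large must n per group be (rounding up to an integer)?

n = 21 per group

For power 0.8 need Φ(δ − z_{0.01}) = 0.8, so δ = z_{0.01} + z_{0.20} = 2.326 + 0.842 = 3.168.
(Ignoring the negligible lower-tail rejection probability gives the usual closed-form inversion.)
δ = d·√(n/2) ⇒ n = 2(δ/d)² = 2 × (3.168 / 0.98)² = 20.90.
Round up to the next whole unit.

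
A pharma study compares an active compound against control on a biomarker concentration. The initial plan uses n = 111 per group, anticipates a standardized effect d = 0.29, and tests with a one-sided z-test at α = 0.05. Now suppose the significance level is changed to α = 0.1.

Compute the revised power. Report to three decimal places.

δ = d·√(n/2) = 0.29 × √(111/2) = 2.1605 (unchanged). New critical value: z_{0.1} = 1.282.
Revised power = P(Z > 1.282 − δ) = Φ(0.879) = 0.8103.

Power ≈ 0.810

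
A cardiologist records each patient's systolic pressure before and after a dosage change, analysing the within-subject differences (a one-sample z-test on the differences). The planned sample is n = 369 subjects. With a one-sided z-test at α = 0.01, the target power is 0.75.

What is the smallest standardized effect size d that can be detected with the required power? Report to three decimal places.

d ≈ 0.156

Required noncentrality: δ = z_{0.01} + z_{0.25} = 2.326 + 0.674 = 3.001.
δ = d·√n ⇒ d = δ/√n = 3.001/√369 = 0.1562.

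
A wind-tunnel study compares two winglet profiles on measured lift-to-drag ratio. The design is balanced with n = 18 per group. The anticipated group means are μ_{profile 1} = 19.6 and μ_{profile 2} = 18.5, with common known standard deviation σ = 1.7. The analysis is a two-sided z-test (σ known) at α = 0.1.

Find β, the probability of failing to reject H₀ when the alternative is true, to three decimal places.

Standardized effect: d = |μ_{profile 1} − μ_{profile 2}| / σ = |19.6 − 18.5| / 1.7 = 0.6471
Noncentrality parameter: δ = d·√(n/2) = 0.6471 × √(18/2) = 1.9412
Critical value for a two-sided test at α = 0.1: z_{α/2} = 1.645.
Power = Φ(δ − 1.645) + Φ(−δ − 1.645) = Φ(0.296) + Φ(-3.586) = 0.6165 + 0.0002 = 0.6167.
Type II error: β = 1 − power = 1 − 0.6167 = 0.3833.

β ≈ 0.383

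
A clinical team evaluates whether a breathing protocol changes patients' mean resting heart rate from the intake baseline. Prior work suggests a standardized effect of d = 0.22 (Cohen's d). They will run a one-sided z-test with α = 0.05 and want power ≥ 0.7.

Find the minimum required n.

Set Φ(δ − 1.645) = 0.7; then δ − 1.645 = Φ⁻¹(0.7) = 0.524, giving δ = 2.169.
δ = d·√n ⇒ n = (δ/d)² = (2.169 / 0.22)² = 97.22.
Rounding up, n = 98.

n = 98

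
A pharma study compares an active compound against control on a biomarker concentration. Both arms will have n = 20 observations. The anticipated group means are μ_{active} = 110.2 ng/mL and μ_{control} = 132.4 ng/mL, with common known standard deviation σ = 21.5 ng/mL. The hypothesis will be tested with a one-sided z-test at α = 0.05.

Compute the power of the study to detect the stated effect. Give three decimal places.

Standardized effect: d = |μ_{active} − μ_{control}| / σ = |110.2 − 132.4| / 21.5 = 1.0326
Noncentrality parameter: δ = d·√(n/2) = 1.0326 × √(20/2) = 3.2652
Critical value for a one-sided test at α = 0.05: z_α = 1.645.
Power = Φ(δ − 1.645) = Φ(1.620) = 0.9474.

Power ≈ 0.947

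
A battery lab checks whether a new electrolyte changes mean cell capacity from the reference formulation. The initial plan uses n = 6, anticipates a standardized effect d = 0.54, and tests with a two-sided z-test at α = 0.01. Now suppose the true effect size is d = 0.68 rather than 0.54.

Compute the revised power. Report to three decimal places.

Power ≈ 0.181

With d = 0.68: δ = d·√n = 0.68 × √6 = 1.6657. Critical value z_{0.005} = 2.576.
Revised power = Φ(δ − 2.576) + Φ(−δ − 2.576) = Φ(-0.910) + Φ(-4.241) = 0.1814 + 0.0000 = 0.1814.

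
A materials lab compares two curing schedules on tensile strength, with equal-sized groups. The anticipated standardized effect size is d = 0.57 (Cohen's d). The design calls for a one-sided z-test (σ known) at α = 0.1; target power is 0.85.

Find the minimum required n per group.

Set Φ(δ − 1.282) = 0.85; then δ − 1.282 = Φ⁻¹(0.85) = 1.036, giving δ = 2.318.
δ = d·√(n/2) ⇒ n = 2(δ/d)² = 2 × (2.318 / 0.57)² = 33.08.
Round up to the next whole unit.

n = 34 per group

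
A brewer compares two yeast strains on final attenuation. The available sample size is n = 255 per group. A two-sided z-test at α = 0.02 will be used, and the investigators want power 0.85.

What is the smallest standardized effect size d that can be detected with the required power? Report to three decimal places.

Need Φ(δ − 2.326) = 0.85, so δ = 2.326 + 1.036 = 3.363.
(Lower-tail contribution to power is negligible for δ > 0.)
δ = d·√(n/2) ⇒ d = δ/√(n/2) = 3.363/√(255/2) = 0.2978.

d ≈ 0.298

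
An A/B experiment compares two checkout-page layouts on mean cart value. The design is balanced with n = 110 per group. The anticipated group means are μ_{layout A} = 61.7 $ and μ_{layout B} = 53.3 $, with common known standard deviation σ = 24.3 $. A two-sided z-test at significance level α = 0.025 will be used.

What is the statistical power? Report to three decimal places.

Power ≈ 0.626

Standardized effect: d = |μ_{layout A} − μ_{layout B}| / σ = |61.7 − 53.3| / 24.3 = 0.3457
Noncentrality parameter: δ = d·√(n/2) = 0.3457 × √(110/2) = 2.5636
Critical value for a two-sided test at α = 0.025: z_{α/2} = 2.241.
Power = Φ(δ − 2.241) + Φ(−δ − 2.241) = Φ(0.322) + Φ(-4.805) = 0.6264 + 0.0000 = 0.6264.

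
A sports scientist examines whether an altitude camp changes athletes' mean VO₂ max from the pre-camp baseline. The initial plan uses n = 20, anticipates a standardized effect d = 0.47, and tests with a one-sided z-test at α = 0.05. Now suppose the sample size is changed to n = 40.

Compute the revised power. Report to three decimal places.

With n = 40: δ = d·√n = 0.47 × √40 = 2.9725. Critical value z_{0.05} = 1.645.
Revised power = P(Z > 1.645 − δ) = Φ(1.328) = 0.9079.

Power ≈ 0.908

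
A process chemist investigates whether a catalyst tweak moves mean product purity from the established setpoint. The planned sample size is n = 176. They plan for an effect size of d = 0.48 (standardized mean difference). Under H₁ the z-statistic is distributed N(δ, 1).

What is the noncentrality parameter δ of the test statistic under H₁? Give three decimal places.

δ = d·√n = 0.48 × √176 = 6.3679

δ ≈ 6.368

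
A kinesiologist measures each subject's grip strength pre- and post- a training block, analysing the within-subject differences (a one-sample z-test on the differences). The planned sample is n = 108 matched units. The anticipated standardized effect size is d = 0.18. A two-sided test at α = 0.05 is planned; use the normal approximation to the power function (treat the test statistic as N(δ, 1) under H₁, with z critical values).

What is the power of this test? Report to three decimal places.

Noncentrality parameter: δ = d·√n = 0.18 × √108 = 1.8706
Two-sided α = 0.05 → critical value z_{0.025} = 1.960.
Power = Φ(δ − 1.960) + Φ(−δ − 1.960) = Φ(-0.089) + Φ(-3.831) = 0.4644 + 0.0001 = 0.4645.

Power ≈ 0.464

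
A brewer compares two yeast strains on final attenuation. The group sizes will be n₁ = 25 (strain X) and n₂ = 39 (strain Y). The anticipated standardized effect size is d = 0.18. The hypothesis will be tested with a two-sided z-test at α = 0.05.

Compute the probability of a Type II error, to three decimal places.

Noncentrality parameter: δ = d / √(1/n₁ + 1/n₂) = 0.18 / √(1/25 + 1/39) = 0.7026
Critical value for a two-sided test at α = 0.05: z_{α/2} = 1.960.
Power = Φ(δ − 1.960) + Φ(−δ − 1.960) = Φ(-1.257) + Φ(-2.663) = 0.1043 + 0.0039 = 0.1082.
Type II error: β = 1 − power = 1 − 0.1082 = 0.8918.

β ≈ 0.892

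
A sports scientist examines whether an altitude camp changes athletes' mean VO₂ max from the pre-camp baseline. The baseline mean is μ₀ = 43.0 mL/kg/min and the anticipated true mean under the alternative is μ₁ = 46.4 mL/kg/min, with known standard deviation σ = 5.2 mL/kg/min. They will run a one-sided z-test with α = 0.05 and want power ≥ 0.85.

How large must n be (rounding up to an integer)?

n = 17

Standardized effect: d = |μ₁ − μ₀| / σ = |46.4 − 43.0| / 5.2 = 0.6538
For power 0.85 need Φ(δ − z_{0.05}) = 0.85, so δ = z_{0.05} + z_{0.15} = 1.645 + 1.036 = 2.681.
δ = d·√n ⇒ n = (δ/d)² = (2.681 / 0.6538)² = 16.82.
Rounding up, n = 17.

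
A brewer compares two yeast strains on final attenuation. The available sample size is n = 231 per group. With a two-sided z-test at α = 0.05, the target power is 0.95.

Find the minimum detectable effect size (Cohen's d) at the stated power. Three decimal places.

Required noncentrality: δ = z_{0.025} + z_{0.05} = 1.960 + 1.645 = 3.605.
(Lower-tail contribution to power is negligible for δ > 0.)
δ = d·√(n/2) ⇒ d = δ/√(n/2) = 3.605/√(231/2) = 0.3354.

d ≈ 0.335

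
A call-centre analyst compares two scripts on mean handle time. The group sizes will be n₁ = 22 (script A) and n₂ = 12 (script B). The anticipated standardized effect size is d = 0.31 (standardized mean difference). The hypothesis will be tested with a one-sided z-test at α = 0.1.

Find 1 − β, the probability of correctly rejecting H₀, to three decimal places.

Noncentrality parameter: δ = d / √(1/n₁ + 1/n₂) = 0.31 / √(1/22 + 1/12) = 0.8638
Critical value for a one-sided test at α = 0.1: z_α = 1.282.
Power = P(Z > 1.282 − δ) = Φ(-0.418) = 0.3381.

Power ≈ 0.338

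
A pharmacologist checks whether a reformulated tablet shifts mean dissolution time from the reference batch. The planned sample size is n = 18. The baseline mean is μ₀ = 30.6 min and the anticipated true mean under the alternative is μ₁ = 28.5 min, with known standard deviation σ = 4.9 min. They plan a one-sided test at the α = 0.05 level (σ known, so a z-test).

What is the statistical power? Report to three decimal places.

Standardized effect: d = |μ₁ − μ₀| / σ = |28.5 − 30.6| / 4.9 = 0.4286
Noncentrality parameter: δ = d·√n = 0.4286 × √18 = 1.8183
Critical value for a one-sided test at α = 0.05: z_α = 1.645.
Power = Φ(δ − 1.645) = Φ(0.173) = 0.5688.

Power ≈ 0.569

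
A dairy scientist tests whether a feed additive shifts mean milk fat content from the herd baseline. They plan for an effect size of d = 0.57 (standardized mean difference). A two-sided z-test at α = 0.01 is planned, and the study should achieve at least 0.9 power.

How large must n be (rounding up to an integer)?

Set Φ(δ − 2.576) = 0.9; then δ − 2.576 = Φ⁻¹(0.9) = 1.282, giving δ = 3.857.
(The Φ(−δ − z_{α/2}) term is vanishingly small for δ > 0 and is dropped in the standard sample-size formula.)
δ = d·√n ⇒ n = (δ/d)² = (3.857 / 0.57)² = 45.80.
Round up to the next whole unit.

n = 46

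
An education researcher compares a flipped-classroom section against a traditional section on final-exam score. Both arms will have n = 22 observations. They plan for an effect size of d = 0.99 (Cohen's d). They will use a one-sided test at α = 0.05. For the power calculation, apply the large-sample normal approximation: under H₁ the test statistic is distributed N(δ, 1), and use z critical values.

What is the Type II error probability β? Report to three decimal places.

β ≈ 0.051

Noncentrality parameter: δ = d·√(n/2) = 0.99 × √(22/2) = 3.2835
One-sided α = 0.05 → critical value z_{0.05} = 1.645.
Power = P(Z > 1.645 − δ) = Φ(1.639) = 0.9494.
Type II error: β = 1 − power = 1 − 0.9494 = 0.0506.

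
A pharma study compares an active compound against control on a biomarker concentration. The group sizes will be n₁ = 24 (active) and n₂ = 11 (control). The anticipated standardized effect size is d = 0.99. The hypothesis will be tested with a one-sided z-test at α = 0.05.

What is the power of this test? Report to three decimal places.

Power ≈ 0.859

Noncentrality parameter: δ = d / √(1/n₁ + 1/n₂) = 0.99 / √(1/24 + 1/11) = 2.7190
One-sided α = 0.05 → critical value z_{0.05} = 1.645.
Power = P(Z > 1.645 − δ) = Φ(1.074) = 0.8586.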